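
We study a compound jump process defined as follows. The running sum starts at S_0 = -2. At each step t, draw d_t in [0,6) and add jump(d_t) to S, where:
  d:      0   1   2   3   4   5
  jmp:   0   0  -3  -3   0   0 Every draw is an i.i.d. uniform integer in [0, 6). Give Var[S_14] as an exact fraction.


Outcome values over d=0..5: [0, 0, -3, -3, 0, 0]
Σy = -6, Σy² = 18, M = 6
μ = -6/6 = -1,  σ² = 18/6 − (-1)² = 2
Independent increments: Var[S_14] = 14·σ² = 14·(2) = 28

28


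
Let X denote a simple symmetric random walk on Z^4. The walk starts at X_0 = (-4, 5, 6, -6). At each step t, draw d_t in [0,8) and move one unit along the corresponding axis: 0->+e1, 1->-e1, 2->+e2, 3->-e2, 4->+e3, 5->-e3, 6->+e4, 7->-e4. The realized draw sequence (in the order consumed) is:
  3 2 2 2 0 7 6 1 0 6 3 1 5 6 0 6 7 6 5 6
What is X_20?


(-3, 6, 4, -2)

t=0: X=(-4, 5, 6, -6), d=3 → -e2, X_1=(-4, 4, 6, -6)
t=1: X=(-4, 4, 6, -6), d=2 → +e2, X_2=(-4, 5, 6, -6)
t=2: X=(-4, 5, 6, -6), d=2 → +e2, X_3=(-4, 6, 6, -6)
t=3: X=(-4, 6, 6, -6), d=2 → +e2, X_4=(-4, 7, 6, -6)
t=4: X=(-4, 7, 6, -6), d=0 → +e1, X_5=(-3, 7, 6, -6)
t=5: X=(-3, 7, 6, -6), d=7 → -e4, X_6=(-3, 7, 6, -7)
t=6: X=(-3, 7, 6, -7), d=6 → +e4, X_7=(-3, 7, 6, -6)
t=7: X=(-3, 7, 6, -6), d=1 → -e1, X_8=(-4, 7, 6, -6)
t=8: X=(-4, 7, 6, -6), d=0 → +e1, X_9=(-3, 7, 6, -6)
t=9: X=(-3, 7, 6, -6), d=6 → +e4, X_10=(-3, 7, 6, -5)
t=10: X=(-3, 7, 6, -5), d=3 → -e2, X_11=(-3, 6, 6, -5)
t=11: X=(-3, 6, 6, -5), d=1 → -e1, X_12=(-4, 6, 6, -5)
t=12: X=(-4, 6, 6, -5), d=5 → -e3, X_13=(-4, 6, 5, -5)
t=13: X=(-4, 6, 5, -5), d=6 → +e4, X_14=(-4, 6, 5, -4)
t=14: X=(-4, 6, 5, -4), d=0 → +e1, X_15=(-3, 6, 5, -4)
t=15: X=(-3, 6, 5, -4), d=6 → +e4, X_16=(-3, 6, 5, -3)
t=16: X=(-3, 6, 5, -3), d=7 → -e4, X_17=(-3, 6, 5, -4)
t=17: X=(-3, 6, 5, -4), d=6 → +e4, X_18=(-3, 6, 5, -3)
t=18: X=(-3, 6, 5, -3), d=5 → -e3, X_19=(-3, 6, 4, -3)
t=19: X=(-3, 6, 4, -3), d=6 → +e4, X_20=(-3, 6, 4, -2)


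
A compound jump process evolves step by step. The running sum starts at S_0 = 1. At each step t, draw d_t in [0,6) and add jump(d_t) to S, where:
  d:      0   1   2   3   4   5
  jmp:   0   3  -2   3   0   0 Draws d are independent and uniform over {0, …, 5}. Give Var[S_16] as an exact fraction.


Outcome values over d=0..5: [0, 3, -2, 3, 0, 0]
Σy = 4, Σy² = 22, M = 6
μ = 4/6 = 2/3,  σ² = 22/6 − (2/3)² = 29/9
Independent increments: Var[S_16] = 16·σ² = 16·(29/9) = 464/9

464/9


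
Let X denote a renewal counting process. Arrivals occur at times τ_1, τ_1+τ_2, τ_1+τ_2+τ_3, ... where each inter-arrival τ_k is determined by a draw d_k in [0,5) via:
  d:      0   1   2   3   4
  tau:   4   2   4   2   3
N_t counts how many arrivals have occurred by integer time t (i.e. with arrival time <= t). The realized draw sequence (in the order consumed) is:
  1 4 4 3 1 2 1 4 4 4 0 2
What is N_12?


draw d_1=1: τ_1=2, arrival time A_1=2
draw d_2=4: τ_2=3, arrival time A_2=5
draw d_3=4: τ_3=3, arrival time A_3=8
draw d_4=3: τ_4=2, arrival time A_4=10
draw d_5=1: τ_5=2, arrival time A_5=12
draw d_6=2: τ_6=4, arrival time A_6=16
draw d_7=1: τ_7=2, arrival time A_7=18
draw d_8=4: τ_8=3, arrival time A_8=21
draw d_9=4: τ_9=3, arrival time A_9=24
draw d_10=4: τ_10=3, arrival time A_10=27
draw d_11=0: τ_11=4, arrival time A_11=31
draw d_12=2: τ_12=4, arrival time A_12=35
N_t over t=0..12: 0:0 1:0 2:1 3:1 4:1 5:2 6:2 7:2 8:3 9:3 10:4 11:4 12:5

5


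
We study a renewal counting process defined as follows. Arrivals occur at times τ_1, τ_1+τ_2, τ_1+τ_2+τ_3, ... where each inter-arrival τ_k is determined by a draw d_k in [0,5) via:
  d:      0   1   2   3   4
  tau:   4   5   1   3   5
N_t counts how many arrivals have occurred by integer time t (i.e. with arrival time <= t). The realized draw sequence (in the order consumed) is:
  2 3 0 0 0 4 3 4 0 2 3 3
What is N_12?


4

draw d_1=2: τ_1=1, arrival time A_1=1
draw d_2=3: τ_2=3, arrival time A_2=4
draw d_3=0: τ_3=4, arrival time A_3=8
draw d_4=0: τ_4=4, arrival time A_4=12
draw d_5=0: τ_5=4, arrival time A_5=16
draw d_6=4: τ_6=5, arrival time A_6=21
draw d_7=3: τ_7=3, arrival time A_7=24
draw d_8=4: τ_8=5, arrival time A_8=29
draw d_9=0: τ_9=4, arrival time A_9=33
draw d_10=2: τ_10=1, arrival time A_10=34
draw d_11=3: τ_11=3, arrival time A_11=37
draw d_12=3: τ_12=3, arrival time A_12=40
N_t over t=0..12: 0:0 1:1 2:1 3:1 4:2 5:2 6:2 7:2 8:3 9:3 10:3 11:3 12:4


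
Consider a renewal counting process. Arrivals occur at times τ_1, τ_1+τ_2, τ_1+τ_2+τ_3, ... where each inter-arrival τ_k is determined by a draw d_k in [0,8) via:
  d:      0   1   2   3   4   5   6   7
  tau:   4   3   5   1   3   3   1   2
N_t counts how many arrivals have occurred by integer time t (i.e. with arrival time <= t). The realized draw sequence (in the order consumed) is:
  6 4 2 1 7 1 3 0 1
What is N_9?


3

draw d_1=6: τ_1=1, arrival time A_1=1
draw d_2=4: τ_2=3, arrival time A_2=4
draw d_3=2: τ_3=5, arrival time A_3=9
draw d_4=1: τ_4=3, arrival time A_4=12
draw d_5=7: τ_5=2, arrival time A_5=14
draw d_6=1: τ_6=3, arrival time A_6=17
draw d_7=3: τ_7=1, arrival time A_7=18
draw d_8=0: τ_8=4, arrival time A_8=22
draw d_9=1: τ_9=3, arrival time A_9=25
N_t over t=0..9: 0:0 1:1 2:1 3:1 4:2 5:2 6:2 7:2 8:2 9:3


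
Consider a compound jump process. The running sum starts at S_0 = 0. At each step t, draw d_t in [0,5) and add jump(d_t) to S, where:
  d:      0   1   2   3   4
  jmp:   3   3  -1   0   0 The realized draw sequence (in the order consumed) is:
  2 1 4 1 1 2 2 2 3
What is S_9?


5

t=0: S=0, d=2, jump=-1, S_1=-1
t=1: S=-1, d=1, jump=3, S_2=2
t=2: S=2, d=4, jump=0, S_3=2
t=3: S=2, d=1, jump=3, S_4=5
t=4: S=5, d=1, jump=3, S_5=8
t=5: S=8, d=2, jump=-1, S_6=7
t=6: S=7, d=2, jump=-1, S_7=6
t=7: S=6, d=2, jump=-1, S_8=5
t=8: S=5, d=3, jump=0, S_9=5


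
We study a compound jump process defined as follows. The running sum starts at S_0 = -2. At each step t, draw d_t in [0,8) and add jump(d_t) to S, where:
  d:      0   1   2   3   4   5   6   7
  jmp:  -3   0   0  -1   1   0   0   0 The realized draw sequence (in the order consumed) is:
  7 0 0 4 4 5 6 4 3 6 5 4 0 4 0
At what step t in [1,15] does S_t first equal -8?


3

t=0: S=-2, d=7, jump=0, S_1=-2
t=1: S=-2, d=0, jump=-3, S_2=-5
t=2: S=-5, d=0, jump=-3, S_3=-8
t=3: S=-8, d=4, jump=1, S_4=-7
t=4: S=-7, d=4, jump=1, S_5=-6
t=5: S=-6, d=5, jump=0, S_6=-6
t=6: S=-6, d=6, jump=0, S_7=-6
t=7: S=-6, d=4, jump=1, S_8=-5
t=8: S=-5, d=3, jump=-1, S_9=-6
t=9: S=-6, d=6, jump=0, S_10=-6
t=10: S=-6, d=5, jump=0, S_11=-6
t=11: S=-6, d=4, jump=1, S_12=-5
t=12: S=-5, d=0, jump=-3, S_13=-8
t=13: S=-8, d=4, jump=1, S_14=-7
t=14: S=-7, d=0, jump=-3, S_15=-10


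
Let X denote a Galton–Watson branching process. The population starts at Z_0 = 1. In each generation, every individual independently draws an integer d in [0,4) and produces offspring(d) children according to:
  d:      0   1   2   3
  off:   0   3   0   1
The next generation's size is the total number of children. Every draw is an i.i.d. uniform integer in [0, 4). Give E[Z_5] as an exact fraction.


Outcome values over d=0..3: [0, 3, 0, 1]
Σy = 4, Σy² = 10, M = 4
μ = 4/4 = 1,  σ² = 10/4 − (1)² = 3/2
E[Z_0] = 1
E[Z_1] = 1·E[Z_0] = 1
E[Z_2] = 1·E[Z_1] = 1
E[Z_3] = 1·E[Z_2] = 1
E[Z_4] = 1·E[Z_3] = 1
E[Z_5] = 1·E[Z_4] = 1

1


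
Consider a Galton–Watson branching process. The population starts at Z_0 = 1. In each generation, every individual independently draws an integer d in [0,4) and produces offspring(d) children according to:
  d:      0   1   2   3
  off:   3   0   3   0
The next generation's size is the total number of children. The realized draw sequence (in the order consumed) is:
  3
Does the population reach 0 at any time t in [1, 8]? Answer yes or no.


gen 0: Z_0=1, draws=[3], offspring=[0], Z_1=0
gen 1: Z_1=0, draws=[], offspring=[], Z_2=0
gen 2: Z_2=0, draws=[], offspring=[], Z_3=0
gen 3: Z_3=0, draws=[], offspring=[], Z_4=0
gen 4: Z_4=0, draws=[], offspring=[], Z_5=0
gen 5: Z_5=0, draws=[], offspring=[], Z_6=0
gen 6: Z_6=0, draws=[], offspring=[], Z_7=0
gen 7: Z_7=0, draws=[], offspring=[], Z_8=0

yes


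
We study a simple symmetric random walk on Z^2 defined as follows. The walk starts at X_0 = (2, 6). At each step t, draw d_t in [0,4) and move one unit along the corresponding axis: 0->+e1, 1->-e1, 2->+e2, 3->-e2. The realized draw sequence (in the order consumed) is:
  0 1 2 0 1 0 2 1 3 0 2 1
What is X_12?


t=0: X=(2, 6), d=0 → +e1, X_1=(3, 6)
t=1: X=(3, 6), d=1 → -e1, X_2=(2, 6)
t=2: X=(2, 6), d=2 → +e2, X_3=(2, 7)
t=3: X=(2, 7), d=0 → +e1, X_4=(3, 7)
t=4: X=(3, 7), d=1 → -e1, X_5=(2, 7)
t=5: X=(2, 7), d=0 → +e1, X_6=(3, 7)
t=6: X=(3, 7), d=2 → +e2, X_7=(3, 8)
t=7: X=(3, 8), d=1 → -e1, X_8=(2, 8)
t=8: X=(2, 8), d=3 → -e2, X_9=(2, 7)
t=9: X=(2, 7), d=0 → +e1, X_10=(3, 7)
t=10: X=(3, 7), d=2 → +e2, X_11=(3, 8)
t=11: X=(3, 8), d=1 → -e1, X_12=(2, 8)

(2, 8)


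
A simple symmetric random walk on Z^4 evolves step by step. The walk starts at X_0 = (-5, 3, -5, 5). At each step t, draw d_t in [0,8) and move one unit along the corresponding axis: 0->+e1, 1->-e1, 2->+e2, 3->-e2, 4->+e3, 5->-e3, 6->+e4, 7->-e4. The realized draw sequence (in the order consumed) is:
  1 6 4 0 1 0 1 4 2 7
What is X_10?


t=0: X=(-5, 3, -5, 5), d=1 → -e1, X_1=(-6, 3, -5, 5)
t=1: X=(-6, 3, -5, 5), d=6 → +e4, X_2=(-6, 3, -5, 6)
t=2: X=(-6, 3, -5, 6), d=4 → +e3, X_3=(-6, 3, -4, 6)
t=3: X=(-6, 3, -4, 6), d=0 → +e1, X_4=(-5, 3, -4, 6)
t=4: X=(-5, 3, -4, 6), d=1 → -e1, X_5=(-6, 3, -4, 6)
t=5: X=(-6, 3, -4, 6), d=0 → +e1, X_6=(-5, 3, -4, 6)
t=6: X=(-5, 3, -4, 6), d=1 → -e1, X_7=(-6, 3, -4, 6)
t=7: X=(-6, 3, -4, 6), d=4 → +e3, X_8=(-6, 3, -3, 6)
t=8: X=(-6, 3, -3, 6), d=2 → +e2, X_9=(-6, 4, -3, 6)
t=9: X=(-6, 4, -3, 6), d=7 → -e4, X_10=(-6, 4, -3, 5)

(-6, 4, -3, 5)


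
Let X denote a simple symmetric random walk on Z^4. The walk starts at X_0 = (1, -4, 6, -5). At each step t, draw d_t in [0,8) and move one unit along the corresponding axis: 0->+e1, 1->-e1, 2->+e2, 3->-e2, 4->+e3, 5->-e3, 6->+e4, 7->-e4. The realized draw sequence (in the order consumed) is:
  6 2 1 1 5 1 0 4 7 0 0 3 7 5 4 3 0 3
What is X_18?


t=0: X=(1, -4, 6, -5), d=6 → +e4, X_1=(1, -4, 6, -4)
t=1: X=(1, -4, 6, -4), d=2 → +e2, X_2=(1, -3, 6, -4)
t=2: X=(1, -3, 6, -4), d=1 → -e1, X_3=(0, -3, 6, -4)
t=3: X=(0, -3, 6, -4), d=1 → -e1, X_4=(-1, -3, 6, -4)
t=4: X=(-1, -3, 6, -4), d=5 → -e3, X_5=(-1, -3, 5, -4)
t=5: X=(-1, -3, 5, -4), d=1 → -e1, X_6=(-2, -3, 5, -4)
t=6: X=(-2, -3, 5, -4), d=0 → +e1, X_7=(-1, -3, 5, -4)
t=7: X=(-1, -3, 5, -4), d=4 → +e3, X_8=(-1, -3, 6, -4)
t=8: X=(-1, -3, 6, -4), d=7 → -e4, X_9=(-1, -3, 6, -5)
t=9: X=(-1, -3, 6, -5), d=0 → +e1, X_10=(0, -3, 6, -5)
t=10: X=(0, -3, 6, -5), d=0 → +e1, X_11=(1, -3, 6, -5)
t=11: X=(1, -3, 6, -5), d=3 → -e2, X_12=(1, -4, 6, -5)
t=12: X=(1, -4, 6, -5), d=7 → -e4, X_13=(1, -4, 6, -6)
t=13: X=(1, -4, 6, -6), d=5 → -e3, X_14=(1, -4, 5, -6)
t=14: X=(1, -4, 5, -6), d=4 → +e3, X_15=(1, -4, 6, -6)
t=15: X=(1, -4, 6, -6), d=3 → -e2, X_16=(1, -5, 6, -6)
t=16: X=(1, -5, 6, -6), d=0 → +e1, X_17=(2, -5, 6, -6)
t=17: X=(2, -5, 6, -6), d=3 → -e2, X_18=(2, -6, 6, -6)

(2, -6, 6, -6)


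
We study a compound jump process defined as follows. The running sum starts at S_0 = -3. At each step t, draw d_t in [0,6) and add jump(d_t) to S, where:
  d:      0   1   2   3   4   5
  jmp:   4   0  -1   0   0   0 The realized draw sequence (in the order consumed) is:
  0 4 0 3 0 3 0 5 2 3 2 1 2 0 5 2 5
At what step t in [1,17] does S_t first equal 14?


14

t=0: S=-3, d=0, jump=4, S_1=1
t=1: S=1, d=4, jump=0, S_2=1
t=2: S=1, d=0, jump=4, S_3=5
t=3: S=5, d=3, jump=0, S_4=5
t=4: S=5, d=0, jump=4, S_5=9
t=5: S=9, d=3, jump=0, S_6=9
t=6: S=9, d=0, jump=4, S_7=13
t=7: S=13, d=5, jump=0, S_8=13
t=8: S=13, d=2, jump=-1, S_9=12
t=9: S=12, d=3, jump=0, S_10=12
t=10: S=12, d=2, jump=-1, S_11=11
t=11: S=11, d=1, jump=0, S_12=11
t=12: S=11, d=2, jump=-1, S_13=10
t=13: S=10, d=0, jump=4, S_14=14
t=14: S=14, d=5, jump=0, S_15=14
t=15: S=14, d=2, jump=-1, S_16=13
t=16: S=13, d=5, jump=0, S_17=13


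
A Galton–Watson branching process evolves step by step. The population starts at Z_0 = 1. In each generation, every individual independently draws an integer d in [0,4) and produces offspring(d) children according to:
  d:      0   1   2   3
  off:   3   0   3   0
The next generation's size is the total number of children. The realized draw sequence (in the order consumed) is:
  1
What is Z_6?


0

gen 0: Z_0=1, draws=[1], offspring=[0], Z_1=0
gen 1: Z_1=0, draws=[], offspring=[], Z_2=0
gen 2: Z_2=0, draws=[], offspring=[], Z_3=0
gen 3: Z_3=0, draws=[], offspring=[], Z_4=0
gen 4: Z_4=0, draws=[], offspring=[], Z_5=0
gen 5: Z_5=0, draws=[], offspring=[], Z_6=0


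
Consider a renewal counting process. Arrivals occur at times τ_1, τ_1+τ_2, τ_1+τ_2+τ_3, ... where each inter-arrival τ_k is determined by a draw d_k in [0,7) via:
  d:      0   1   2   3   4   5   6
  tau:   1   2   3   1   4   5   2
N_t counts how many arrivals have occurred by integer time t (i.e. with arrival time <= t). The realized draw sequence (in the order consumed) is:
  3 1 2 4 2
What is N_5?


draw d_1=3: τ_1=1, arrival time A_1=1
draw d_2=1: τ_2=2, arrival time A_2=3
draw d_3=2: τ_3=3, arrival time A_3=6
draw d_4=4: τ_4=4, arrival time A_4=10
draw d_5=2: τ_5=3, arrival time A_5=13
N_t over t=0..5: 0:0 1:1 2:1 3:2 4:2 5:2

2


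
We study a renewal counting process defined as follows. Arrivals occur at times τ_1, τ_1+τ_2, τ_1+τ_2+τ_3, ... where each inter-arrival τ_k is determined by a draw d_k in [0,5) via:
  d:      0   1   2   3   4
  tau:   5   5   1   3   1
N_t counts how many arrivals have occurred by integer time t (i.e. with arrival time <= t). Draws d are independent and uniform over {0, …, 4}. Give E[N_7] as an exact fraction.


171748/78125

Inter-arrival values over d=0..4: [5, 5, 1, 3, 1]
Each d has probability 1/5, so the pmf of τ is: f(1) = 2/5, f(3) = 1/5, f(5) = 2/5
Renewal equation for m(n) = E[N_n]: condition on τ_1 = k (if k <= n, one arrival plus a fresh copy on the remaining n−k steps): m(n) = F(n) + Σ_{k<=n} f(k)·m(n−k), where F(n) = P(τ <= n) and m(0) = 0
m(1) = F(1) = 2/5
m(2) = F(2) + f(1)·m(1) = 2/5 + 2/5·2/5 = 14/25
m(3) = F(3) + f(1)·m(2) = 3/5 + 2/5·14/25 = 103/125
m(4) = F(4) + f(1)·m(3) + f(3)·m(1) = 3/5 + 2/5·103/125 + 1/5·2/5 = 631/625
m(5) = F(5) + f(1)·m(4) + f(3)·m(2) = 1 + 2/5·631/625 + 1/5·14/25 = 4737/3125
m(6) = F(6) + f(1)·m(5) + f(3)·m(3) + f(5)·m(1) = 1 + 2/5·4737/3125 + 1/5·103/125 + 2/5·2/5 = 30174/15625
m(7) = F(7) + f(1)·m(6) + f(3)·m(4) + f(5)·m(2) = 1 + 2/5·30174/15625 + 1/5·631/625 + 2/5·14/25 = 171748/78125
E[N_7] = m(7) = 171748/78125


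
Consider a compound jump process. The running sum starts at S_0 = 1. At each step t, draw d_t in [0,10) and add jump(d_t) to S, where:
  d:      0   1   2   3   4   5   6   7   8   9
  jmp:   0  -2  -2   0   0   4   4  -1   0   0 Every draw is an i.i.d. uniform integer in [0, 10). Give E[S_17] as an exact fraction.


Outcome values over d=0..9: [0, -2, -2, 0, 0, 4, 4, -1, 0, 0]
Σy = 3, Σy² = 41, M = 10
μ = 3/10 = 3/10,  σ² = 41/10 − (3/10)² = 401/100
E[S_17] = 1 + 17·(3/10) = 61/10

61/10


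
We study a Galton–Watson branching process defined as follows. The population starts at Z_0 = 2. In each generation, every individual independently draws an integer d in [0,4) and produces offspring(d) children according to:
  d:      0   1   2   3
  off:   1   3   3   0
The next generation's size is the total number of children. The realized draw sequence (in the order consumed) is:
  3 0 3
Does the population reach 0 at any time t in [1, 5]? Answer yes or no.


gen 0: Z_0=2, draws=[3, 0], offspring=[0, 1], Z_1=1
gen 1: Z_1=1, draws=[3], offspring=[0], Z_2=0
gen 2: Z_2=0, draws=[], offspring=[], Z_3=0
gen 3: Z_3=0, draws=[], offspring=[], Z_4=0
gen 4: Z_4=0, draws=[], offspring=[], Z_5=0

yes


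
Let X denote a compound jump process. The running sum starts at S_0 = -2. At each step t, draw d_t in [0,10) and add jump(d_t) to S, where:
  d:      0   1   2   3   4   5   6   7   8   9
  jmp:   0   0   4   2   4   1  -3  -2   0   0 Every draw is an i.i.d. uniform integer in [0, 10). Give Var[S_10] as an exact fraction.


Outcome values over d=0..9: [0, 0, 4, 2, 4, 1, -3, -2, 0, 0]
Σy = 6, Σy² = 50, M = 10
μ = 6/10 = 3/5,  σ² = 50/10 − (3/5)² = 116/25
Independent increments: Var[S_10] = 10·σ² = 10·(116/25) = 232/5

232/5


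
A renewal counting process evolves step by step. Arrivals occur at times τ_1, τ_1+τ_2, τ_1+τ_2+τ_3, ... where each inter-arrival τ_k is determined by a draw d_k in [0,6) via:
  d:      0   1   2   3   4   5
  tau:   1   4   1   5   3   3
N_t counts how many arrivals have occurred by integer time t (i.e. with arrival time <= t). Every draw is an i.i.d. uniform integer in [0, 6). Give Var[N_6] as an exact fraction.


1591145/2125764

Inter-arrival values over d=0..5: [1, 4, 1, 5, 3, 3]
Each d has probability 1/6, so the pmf of τ is: f(1) = 1/3, f(3) = 1/3, f(4) = 1/6, f(5) = 1/6
Let p_n(j) = P(N_n = j), with p_0 = [1]. Condition on τ_1: p_n(0) = P(τ > n), and for j >= 1, p_n(j) = Σ_{k<=n} f(k)·p_{n−k}(j−1)
p_1 = [2/3, 1/3]  (j = 0..1)
p_2 = [2/3, 2/9, 1/9]  (j = 0..2)
p_3 = [1/3, 5/9, 2/27, 1/27]  (j = 0..3)
p_4 = [1/6, 1/2, 8/27, 2/81, 1/81]  (j = 0..4)
p_5 = [0, 5/9, 8/27, 11/81, 2/243, 1/243]  (j = 0..5)
p_6 = [0, 1/3, 25/54, 23/162, 14/243, 2/729, 1/729]  (j = 0..6)
E[N_6] = Σ j·p_6(j) = 2825/1458;  E[N_6²] = Σ j²·p_6(j) = 6565/1458
Var[N_6] = 6565/1458 − (2825/1458)² = 1591145/2125764


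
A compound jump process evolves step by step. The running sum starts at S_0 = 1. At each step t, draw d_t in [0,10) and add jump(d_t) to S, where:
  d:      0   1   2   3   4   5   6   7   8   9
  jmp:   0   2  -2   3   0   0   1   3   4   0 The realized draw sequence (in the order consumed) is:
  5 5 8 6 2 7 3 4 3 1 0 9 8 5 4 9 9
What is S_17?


19

t=0: S=1, d=5, jump=0, S_1=1
t=1: S=1, d=5, jump=0, S_2=1
t=2: S=1, d=8, jump=4, S_3=5
t=3: S=5, d=6, jump=1, S_4=6
t=4: S=6, d=2, jump=-2, S_5=4
t=5: S=4, d=7, jump=3, S_6=7
t=6: S=7, d=3, jump=3, S_7=10
t=7: S=10, d=4, jump=0, S_8=10
t=8: S=10, d=3, jump=3, S_9=13
t=9: S=13, d=1, jump=2, S_10=15
t=10: S=15, d=0, jump=0, S_11=15
t=11: S=15, d=9, jump=0, S_12=15
t=12: S=15, d=8, jump=4, S_13=19
t=13: S=19, d=5, jump=0, S_14=19
t=14: S=19, d=4, jump=0, S_15=19
t=15: S=19, d=9, jump=0, S_16=19
t=16: S=19, d=9, jump=0, S_17=19


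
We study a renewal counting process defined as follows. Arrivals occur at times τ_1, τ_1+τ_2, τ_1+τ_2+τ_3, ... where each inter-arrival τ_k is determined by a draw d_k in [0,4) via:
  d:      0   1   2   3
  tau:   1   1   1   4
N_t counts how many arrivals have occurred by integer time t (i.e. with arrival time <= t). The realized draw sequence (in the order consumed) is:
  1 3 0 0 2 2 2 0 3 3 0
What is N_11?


draw d_1=1: τ_1=1, arrival time A_1=1
draw d_2=3: τ_2=4, arrival time A_2=5
draw d_3=0: τ_3=1, arrival time A_3=6
draw d_4=0: τ_4=1, arrival time A_4=7
draw d_5=2: τ_5=1, arrival time A_5=8
draw d_6=2: τ_6=1, arrival time A_6=9
draw d_7=2: τ_7=1, arrival time A_7=10
draw d_8=0: τ_8=1, arrival time A_8=11
draw d_9=3: τ_9=4, arrival time A_9=15
draw d_10=3: τ_10=4, arrival time A_10=19
draw d_11=0: τ_11=1, arrival time A_11=20
N_t over t=0..11: 0:0 1:1 2:1 3:1 4:1 5:2 6:3 7:4 8:5 9:6 10:7 11:8

8


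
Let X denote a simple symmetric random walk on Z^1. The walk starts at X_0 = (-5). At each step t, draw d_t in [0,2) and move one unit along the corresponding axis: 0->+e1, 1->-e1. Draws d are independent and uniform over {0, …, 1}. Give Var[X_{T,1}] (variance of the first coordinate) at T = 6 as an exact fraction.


Outcome values over d=0..1: [1, -1]
Σy = 0, Σy² = 2, M = 2
μ = 0/2 = 0,  σ² = 2/2 − (0)² = 1
Independent increments: Var[X_6] = 6·σ² = 6·(1) = 6

6


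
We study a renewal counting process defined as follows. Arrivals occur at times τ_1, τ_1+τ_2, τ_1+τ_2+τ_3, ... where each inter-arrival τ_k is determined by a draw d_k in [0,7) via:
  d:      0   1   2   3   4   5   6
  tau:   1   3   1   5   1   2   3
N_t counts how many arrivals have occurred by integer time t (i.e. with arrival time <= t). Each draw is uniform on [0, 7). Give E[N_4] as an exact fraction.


3889/2401

Inter-arrival values over d=0..6: [1, 3, 1, 5, 1, 2, 3]
Each d has probability 1/7, so the pmf of τ is: f(1) = 3/7, f(2) = 1/7, f(3) = 2/7, f(5) = 1/7
Renewal equation for m(n) = E[N_n]: condition on τ_1 = k (if k <= n, one arrival plus a fresh copy on the remaining n−k steps): m(n) = F(n) + Σ_{k<=n} f(k)·m(n−k), where F(n) = P(τ <= n) and m(0) = 0
m(1) = F(1) = 3/7
m(2) = F(2) + f(1)·m(1) = 4/7 + 3/7·3/7 = 37/49
m(3) = F(3) + f(1)·m(2) + f(2)·m(1) = 6/7 + 3/7·37/49 + 1/7·3/7 = 426/343
m(4) = F(4) + f(1)·m(3) + f(2)·m(2) + f(3)·m(1) = 6/7 + 3/7·426/343 + 1/7·37/49 + 2/7·3/7 = 3889/2401
E[N_4] = m(4) = 3889/2401


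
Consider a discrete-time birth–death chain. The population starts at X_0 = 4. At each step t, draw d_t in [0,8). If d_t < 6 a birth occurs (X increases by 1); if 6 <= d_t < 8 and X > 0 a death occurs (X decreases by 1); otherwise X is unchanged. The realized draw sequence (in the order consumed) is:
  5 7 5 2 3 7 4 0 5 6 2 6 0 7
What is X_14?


t=0: X=4, d=5 → birth, X_1=5
t=1: X=5, d=7 → death, X_2=4
t=2: X=4, d=5 → birth, X_3=5
t=3: X=5, d=2 → birth, X_4=6
t=4: X=6, d=3 → birth, X_5=7
t=5: X=7, d=7 → death, X_6=6
t=6: X=6, d=4 → birth, X_7=7
t=7: X=7, d=0 → birth, X_8=8
t=8: X=8, d=5 → birth, X_9=9
t=9: X=9, d=6 → death, X_10=8
t=10: X=8, d=2 → birth, X_11=9
t=11: X=9, d=6 → death, X_12=8
t=12: X=8, d=0 → birth, X_13=9
t=13: X=9, d=7 → death, X_14=8

8


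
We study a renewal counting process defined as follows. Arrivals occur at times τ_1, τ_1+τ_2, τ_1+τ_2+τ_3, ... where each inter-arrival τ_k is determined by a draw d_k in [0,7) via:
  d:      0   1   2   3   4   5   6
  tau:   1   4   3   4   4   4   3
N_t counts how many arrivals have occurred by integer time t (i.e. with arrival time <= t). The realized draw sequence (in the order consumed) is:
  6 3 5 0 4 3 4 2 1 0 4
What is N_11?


3

draw d_1=6: τ_1=3, arrival time A_1=3
draw d_2=3: τ_2=4, arrival time A_2=7
draw d_3=5: τ_3=4, arrival time A_3=11
draw d_4=0: τ_4=1, arrival time A_4=12
draw d_5=4: τ_5=4, arrival time A_5=16
draw d_6=3: τ_6=4, arrival time A_6=20
draw d_7=4: τ_7=4, arrival time A_7=24
draw d_8=2: τ_8=3, arrival time A_8=27
draw d_9=1: τ_9=4, arrival time A_9=31
draw d_10=0: τ_10=1, arrival time A_10=32
draw d_11=4: τ_11=4, arrival time A_11=36
N_t over t=0..11: 0:0 1:0 2:0 3:1 4:1 5:1 6:1 7:2 8:2 9:2 10:2 11:3


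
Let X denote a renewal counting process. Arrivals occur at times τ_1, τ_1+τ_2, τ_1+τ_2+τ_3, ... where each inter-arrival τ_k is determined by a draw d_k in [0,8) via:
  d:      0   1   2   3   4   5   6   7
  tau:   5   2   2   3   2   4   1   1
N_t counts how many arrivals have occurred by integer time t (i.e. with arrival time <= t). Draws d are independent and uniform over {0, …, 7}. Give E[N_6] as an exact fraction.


Inter-arrival values over d=0..7: [5, 2, 2, 3, 2, 4, 1, 1]
Each d has probability 1/8, so the pmf of τ is: f(1) = 1/4, f(2) = 3/8, f(3) = 1/8, f(4) = 1/8, f(5) = 1/8
Renewal equation for m(n) = E[N_n]: condition on τ_1 = k (if k <= n, one arrival plus a fresh copy on the remaining n−k steps): m(n) = F(n) + Σ_{k<=n} f(k)·m(n−k), where F(n) = P(τ <= n) and m(0) = 0
m(1) = F(1) = 1/4
m(2) = F(2) + f(1)·m(1) = 5/8 + 1/4·1/4 = 11/16
m(3) = F(3) + f(1)·m(2) + f(2)·m(1) = 3/4 + 1/4·11/16 + 3/8·1/4 = 65/64
m(4) = F(4) + f(1)·m(3) + f(2)·m(2) + f(3)·m(1) = 7/8 + 1/4·65/64 + 3/8·11/16 + 1/8·1/4 = 363/256
m(5) = F(5) + f(1)·m(4) + f(2)·m(3) + f(3)·m(2) + f(4)·m(1) = 1 + 1/4·363/256 + 3/8·65/64 + 1/8·11/16 + 1/8·1/4 = 1897/1024
m(6) = F(6) + f(1)·m(5) + f(2)·m(4) + f(3)·m(3) + f(4)·m(2) + f(5)·m(1) = 1 + 1/4·1897/1024 + 3/8·363/256 + 1/8·65/64 + 1/8·11/16 + 1/8·1/4 = 9171/4096
E[N_6] = m(6) = 9171/4096

9171/4096


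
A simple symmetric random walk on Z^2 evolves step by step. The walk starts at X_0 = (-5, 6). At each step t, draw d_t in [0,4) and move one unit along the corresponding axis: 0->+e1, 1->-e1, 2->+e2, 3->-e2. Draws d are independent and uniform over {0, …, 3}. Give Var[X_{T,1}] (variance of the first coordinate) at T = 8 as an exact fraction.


4

Outcome values over d=0..3: [1, -1, 0, 0]
Σy = 0, Σy² = 2, M = 4
μ = 0/4 = 0,  σ² = 2/4 − (0)² = 1/2
Independent increments: Var[X_8] = 8·σ² = 8·(1/2) = 4


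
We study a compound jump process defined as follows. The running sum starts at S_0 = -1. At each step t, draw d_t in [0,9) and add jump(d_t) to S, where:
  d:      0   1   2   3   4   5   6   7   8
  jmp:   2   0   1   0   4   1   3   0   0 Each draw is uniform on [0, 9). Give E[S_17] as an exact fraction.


Outcome values over d=0..8: [2, 0, 1, 0, 4, 1, 3, 0, 0]
Σy = 11, Σy² = 31, M = 9
μ = 11/9 = 11/9,  σ² = 31/9 − (11/9)² = 158/81
E[S_17] = -1 + 17·(11/9) = 178/9

178/9


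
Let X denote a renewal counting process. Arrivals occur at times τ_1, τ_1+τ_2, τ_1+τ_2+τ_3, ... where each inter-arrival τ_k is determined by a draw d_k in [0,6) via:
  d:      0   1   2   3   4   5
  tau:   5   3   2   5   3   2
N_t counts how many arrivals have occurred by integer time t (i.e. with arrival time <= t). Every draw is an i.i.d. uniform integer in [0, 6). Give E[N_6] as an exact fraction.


40/27

Inter-arrival values over d=0..5: [5, 3, 2, 5, 3, 2]
Each d has probability 1/6, so the pmf of τ is: f(2) = 1/3, f(3) = 1/3, f(5) = 1/3
Renewal equation for m(n) = E[N_n]: condition on τ_1 = k (if k <= n, one arrival plus a fresh copy on the remaining n−k steps): m(n) = F(n) + Σ_{k<=n} f(k)·m(n−k), where F(n) = P(τ <= n) and m(0) = 0
m(1) = F(1) = 0
m(2) = F(2) = 1/3
m(3) = F(3) = 2/3
m(4) = F(4) + f(2)·m(2) = 2/3 + 1/3·1/3 = 7/9
m(5) = F(5) + f(2)·m(3) + f(3)·m(2) = 1 + 1/3·2/3 + 1/3·1/3 = 4/3
m(6) = F(6) + f(2)·m(4) + f(3)·m(3) = 1 + 1/3·7/9 + 1/3·2/3 = 40/27
E[N_6] = m(6) = 40/27


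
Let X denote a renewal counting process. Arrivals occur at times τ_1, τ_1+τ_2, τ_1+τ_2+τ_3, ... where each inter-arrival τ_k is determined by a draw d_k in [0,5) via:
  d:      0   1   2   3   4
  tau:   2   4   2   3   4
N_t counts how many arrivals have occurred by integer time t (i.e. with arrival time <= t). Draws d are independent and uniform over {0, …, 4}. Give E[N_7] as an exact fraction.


2

Inter-arrival values over d=0..4: [2, 4, 2, 3, 4]
Each d has probability 1/5, so the pmf of τ is: f(2) = 2/5, f(3) = 1/5, f(4) = 2/5
Renewal equation for m(n) = E[N_n]: condition on τ_1 = k (if k <= n, one arrival plus a fresh copy on the remaining n−k steps): m(n) = F(n) + Σ_{k<=n} f(k)·m(n−k), where F(n) = P(τ <= n) and m(0) = 0
m(1) = F(1) = 0
m(2) = F(2) = 2/5
m(3) = F(3) = 3/5
m(4) = F(4) + f(2)·m(2) = 1 + 2/5·2/5 = 29/25
m(5) = F(5) + f(2)·m(3) + f(3)·m(2) = 1 + 2/5·3/5 + 1/5·2/5 = 33/25
m(6) = F(6) + f(2)·m(4) + f(3)·m(3) + f(4)·m(2) = 1 + 2/5·29/25 + 1/5·3/5 + 2/5·2/5 = 218/125
m(7) = F(7) + f(2)·m(5) + f(3)·m(4) + f(4)·m(3) = 1 + 2/5·33/25 + 1/5·29/25 + 2/5·3/5 = 2
E[N_7] = m(7) = 2


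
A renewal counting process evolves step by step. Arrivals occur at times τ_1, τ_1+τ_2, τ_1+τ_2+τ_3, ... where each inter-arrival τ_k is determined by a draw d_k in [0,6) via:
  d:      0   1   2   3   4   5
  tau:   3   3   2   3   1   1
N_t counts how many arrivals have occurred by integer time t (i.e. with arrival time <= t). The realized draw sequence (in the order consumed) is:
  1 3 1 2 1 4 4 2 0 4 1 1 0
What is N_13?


draw d_1=1: τ_1=3, arrival time A_1=3
draw d_2=3: τ_2=3, arrival time A_2=6
draw d_3=1: τ_3=3, arrival time A_3=9
draw d_4=2: τ_4=2, arrival time A_4=11
draw d_5=1: τ_5=3, arrival time A_5=14
draw d_6=4: τ_6=1, arrival time A_6=15
draw d_7=4: τ_7=1, arrival time A_7=16
draw d_8=2: τ_8=2, arrival time A_8=18
draw d_9=0: τ_9=3, arrival time A_9=21
draw d_10=4: τ_10=1, arrival time A_10=22
draw d_11=1: τ_11=3, arrival time A_11=25
draw d_12=1: τ_12=3, arrival time A_12=28
draw d_13=0: τ_13=3, arrival time A_13=31
N_t over t=0..13: 0:0 1:0 2:0 3:1 4:1 5:1 6:2 7:2 8:2 9:3 10:3 11:4 12:4 13:4

4


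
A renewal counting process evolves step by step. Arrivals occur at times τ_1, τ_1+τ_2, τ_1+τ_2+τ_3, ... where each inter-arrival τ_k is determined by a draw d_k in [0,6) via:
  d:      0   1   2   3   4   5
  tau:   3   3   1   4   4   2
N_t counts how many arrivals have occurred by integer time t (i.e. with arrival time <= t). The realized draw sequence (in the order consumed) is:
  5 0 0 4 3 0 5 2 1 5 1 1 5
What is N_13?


draw d_1=5: τ_1=2, arrival time A_1=2
draw d_2=0: τ_2=3, arrival time A_2=5
draw d_3=0: τ_3=3, arrival time A_3=8
draw d_4=4: τ_4=4, arrival time A_4=12
draw d_5=3: τ_5=4, arrival time A_5=16
draw d_6=0: τ_6=3, arrival time A_6=19
draw d_7=5: τ_7=2, arrival time A_7=21
draw d_8=2: τ_8=1, arrival time A_8=22
draw d_9=1: τ_9=3, arrival time A_9=25
draw d_10=5: τ_10=2, arrival time A_10=27
draw d_11=1: τ_11=3, arrival time A_11=30
draw d_12=1: τ_12=3, arrival time A_12=33
draw d_13=5: τ_13=2, arrival time A_13=35
N_t over t=0..13: 0:0 1:0 2:1 3:1 4:1 5:2 6:2 7:2 8:3 9:3 10:3 11:3 12:4 13:4

4


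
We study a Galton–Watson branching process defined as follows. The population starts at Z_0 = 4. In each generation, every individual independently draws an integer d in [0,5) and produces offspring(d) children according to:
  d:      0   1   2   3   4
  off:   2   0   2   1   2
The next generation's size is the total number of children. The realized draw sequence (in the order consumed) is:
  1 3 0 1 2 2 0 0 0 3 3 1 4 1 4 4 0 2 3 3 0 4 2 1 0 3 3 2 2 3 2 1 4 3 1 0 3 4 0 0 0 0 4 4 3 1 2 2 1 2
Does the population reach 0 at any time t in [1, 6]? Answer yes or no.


gen 0: Z_0=4, draws=[1, 3, 0, 1], offspring=[0, 1, 2, 0], Z_1=3
gen 1: Z_1=3, draws=[2, 2, 0], offspring=[2, 2, 2], Z_2=6
gen 2: Z_2=6, draws=[0, 0, 3, 3, 1, 4], offspring=[2, 2, 1, 1, 0, 2], Z_3=8
gen 3: Z_3=8, draws=[1, 4, 4, 0, 2, 3, 3, 0], offspring=[0, 2, 2, 2, 2, 1, 1, 2], Z_4=12
gen 4: Z_4=12, draws=[4, 2, 1, 0, 3, 3, 2, 2, 3, 2, 1, 4], offspring=[2, 2, 0, 2, 1, 1, 2, 2, 1, 2, 0, 2], Z_5=17
gen 5: Z_5=17, draws=[3, 1, 0, 3, 4, 0, 0, 0, 0, 4, 4, 3, 1, 2, 2, 1, 2], offspring=[1, 0, 2, 1, 2, 2, 2, 2, 2, 2, 2, 1, 0, 2, 2, 0, 2], Z_6=25

no


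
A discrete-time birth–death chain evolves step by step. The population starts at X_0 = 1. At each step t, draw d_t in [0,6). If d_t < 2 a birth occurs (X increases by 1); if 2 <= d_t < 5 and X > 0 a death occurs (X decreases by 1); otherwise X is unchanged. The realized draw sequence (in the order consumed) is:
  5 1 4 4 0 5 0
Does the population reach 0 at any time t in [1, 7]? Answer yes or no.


t=0: X=1, d=5 → hold, X_1=1
t=1: X=1, d=1 → birth, X_2=2
t=2: X=2, d=4 → death, X_3=1
t=3: X=1, d=4 → death, X_4=0
t=4: X=0, d=0 → birth, X_5=1
t=5: X=1, d=5 → hold, X_6=1
t=6: X=1, d=0 → birth, X_7=2

yes


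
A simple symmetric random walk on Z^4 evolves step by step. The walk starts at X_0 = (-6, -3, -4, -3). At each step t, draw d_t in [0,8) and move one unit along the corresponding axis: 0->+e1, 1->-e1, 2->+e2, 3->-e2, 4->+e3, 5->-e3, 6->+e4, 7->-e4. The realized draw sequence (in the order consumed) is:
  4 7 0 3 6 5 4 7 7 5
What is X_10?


t=0: X=(-6, -3, -4, -3), d=4 → +e3, X_1=(-6, -3, -3, -3)
t=1: X=(-6, -3, -3, -3), d=7 → -e4, X_2=(-6, -3, -3, -4)
t=2: X=(-6, -3, -3, -4), d=0 → +e1, X_3=(-5, -3, -3, -4)
t=3: X=(-5, -3, -3, -4), d=3 → -e2, X_4=(-5, -4, -3, -4)
t=4: X=(-5, -4, -3, -4), d=6 → +e4, X_5=(-5, -4, -3, -3)
t=5: X=(-5, -4, -3, -3), d=5 → -e3, X_6=(-5, -4, -4, -3)
t=6: X=(-5, -4, -4, -3), d=4 → +e3, X_7=(-5, -4, -3, -3)
t=7: X=(-5, -4, -3, -3), d=7 → -e4, X_8=(-5, -4, -3, -4)
t=8: X=(-5, -4, -3, -4), d=7 → -e4, X_9=(-5, -4, -3, -5)
t=9: X=(-5, -4, -3, -5), d=5 → -e3, X_10=(-5, -4, -4, -5)

(-5, -4, -4, -5)


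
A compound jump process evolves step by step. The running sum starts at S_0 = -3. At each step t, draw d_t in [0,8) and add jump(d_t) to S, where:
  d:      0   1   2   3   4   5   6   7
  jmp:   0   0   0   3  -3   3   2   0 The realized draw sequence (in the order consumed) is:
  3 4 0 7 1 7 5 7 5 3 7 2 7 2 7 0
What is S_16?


6

t=0: S=-3, d=3, jump=3, S_1=0
t=1: S=0, d=4, jump=-3, S_2=-3
t=2: S=-3, d=0, jump=0, S_3=-3
t=3: S=-3, d=7, jump=0, S_4=-3
t=4: S=-3, d=1, jump=0, S_5=-3
t=5: S=-3, d=7, jump=0, S_6=-3
t=6: S=-3, d=5, jump=3, S_7=0
t=7: S=0, d=7, jump=0, S_8=0
t=8: S=0, d=5, jump=3, S_9=3
t=9: S=3, d=3, jump=3, S_10=6
t=10: S=6, d=7, jump=0, S_11=6
t=11: S=6, d=2, jump=0, S_12=6
t=12: S=6, d=7, jump=0, S_13=6
t=13: S=6, d=2, jump=0, S_14=6
t=14: S=6, d=7, jump=0, S_15=6
t=15: S=6, d=0, jump=0, S_16=6


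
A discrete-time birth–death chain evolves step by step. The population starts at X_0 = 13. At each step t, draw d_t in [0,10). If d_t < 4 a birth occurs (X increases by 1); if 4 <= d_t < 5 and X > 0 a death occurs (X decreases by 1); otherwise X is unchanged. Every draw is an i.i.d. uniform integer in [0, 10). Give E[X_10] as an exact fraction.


16

X can drop by at most 1 per step and X_0 = 13 > T = 10, so X_t >= 13 − t >= 3 > 0 for every t <= 10: the floor at 0 (the 'and X > 0' condition) never binds. Hence X_10 = X_0 + Σ_{t<10} Y_t with i.i.d. increments Y_t = y(d_t) ∈ {+1, −1, 0}.
Outcome values over d=0..9: [1, 1, 1, 1, -1, 0, 0, 0, 0, 0]
Σy = 3, Σy² = 5, M = 10
μ = 3/10 = 3/10,  σ² = 5/10 − (3/10)² = 41/100
E[X_10] = 13 + 10·(3/10) = 16


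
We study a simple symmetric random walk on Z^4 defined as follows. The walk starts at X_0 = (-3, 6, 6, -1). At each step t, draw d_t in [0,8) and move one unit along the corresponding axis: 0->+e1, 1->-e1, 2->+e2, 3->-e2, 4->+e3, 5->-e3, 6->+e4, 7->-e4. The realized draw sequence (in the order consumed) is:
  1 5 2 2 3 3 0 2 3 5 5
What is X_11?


(-3, 6, 3, -1)

t=0: X=(-3, 6, 6, -1), d=1 → -e1, X_1=(-4, 6, 6, -1)
t=1: X=(-4, 6, 6, -1), d=5 → -e3, X_2=(-4, 6, 5, -1)
t=2: X=(-4, 6, 5, -1), d=2 → +e2, X_3=(-4, 7, 5, -1)
t=3: X=(-4, 7, 5, -1), d=2 → +e2, X_4=(-4, 8, 5, -1)
t=4: X=(-4, 8, 5, -1), d=3 → -e2, X_5=(-4, 7, 5, -1)
t=5: X=(-4, 7, 5, -1), d=3 → -e2, X_6=(-4, 6, 5, -1)
t=6: X=(-4, 6, 5, -1), d=0 → +e1, X_7=(-3, 6, 5, -1)
t=7: X=(-3, 6, 5, -1), d=2 → +e2, X_8=(-3, 7, 5, -1)
t=8: X=(-3, 7, 5, -1), d=3 → -e2, X_9=(-3, 6, 5, -1)
t=9: X=(-3, 6, 5, -1), d=5 → -e3, X_10=(-3, 6, 4, -1)
t=10: X=(-3, 6, 4, -1), d=5 → -e3, X_11=(-3, 6, 3, -1)


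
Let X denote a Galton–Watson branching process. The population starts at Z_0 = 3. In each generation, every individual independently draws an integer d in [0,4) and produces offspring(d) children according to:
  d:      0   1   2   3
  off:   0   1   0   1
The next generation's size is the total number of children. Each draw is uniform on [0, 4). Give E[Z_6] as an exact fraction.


3/64

Outcome values over d=0..3: [0, 1, 0, 1]
Σy = 2, Σy² = 2, M = 4
μ = 2/4 = 1/2,  σ² = 2/4 − (1/2)² = 1/4
E[Z_0] = 3
E[Z_1] = 1/2·E[Z_0] = 3/2
E[Z_2] = 1/2·E[Z_1] = 3/4
E[Z_3] = 1/2·E[Z_2] = 3/8
E[Z_4] = 1/2·E[Z_3] = 3/16
E[Z_5] = 1/2·E[Z_4] = 3/32
E[Z_6] = 1/2·E[Z_5] = 3/64


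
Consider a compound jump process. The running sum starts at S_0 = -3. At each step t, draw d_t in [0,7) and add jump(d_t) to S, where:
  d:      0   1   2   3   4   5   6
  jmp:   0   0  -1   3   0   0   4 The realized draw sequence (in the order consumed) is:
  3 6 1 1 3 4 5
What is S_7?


t=0: S=-3, d=3, jump=3, S_1=0
t=1: S=0, d=6, jump=4, S_2=4
t=2: S=4, d=1, jump=0, S_3=4
t=3: S=4, d=1, jump=0, S_4=4
t=4: S=4, d=3, jump=3, S_5=7
t=5: S=7, d=4, jump=0, S_6=7
t=6: S=7, d=5, jump=0, S_7=7

7


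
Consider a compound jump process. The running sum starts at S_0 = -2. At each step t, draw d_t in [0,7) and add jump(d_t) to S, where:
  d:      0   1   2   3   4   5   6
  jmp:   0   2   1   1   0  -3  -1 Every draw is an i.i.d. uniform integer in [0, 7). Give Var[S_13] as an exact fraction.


208/7

Outcome values over d=0..6: [0, 2, 1, 1, 0, -3, -1]
Σy = 0, Σy² = 16, M = 7
μ = 0/7 = 0,  σ² = 16/7 − (0)² = 16/7
Independent increments: Var[S_13] = 13·σ² = 13·(16/7) = 208/7


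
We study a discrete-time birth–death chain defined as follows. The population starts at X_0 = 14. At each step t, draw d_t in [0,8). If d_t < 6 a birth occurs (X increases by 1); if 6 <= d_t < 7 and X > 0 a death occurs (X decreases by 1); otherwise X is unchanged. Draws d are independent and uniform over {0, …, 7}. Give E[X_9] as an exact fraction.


157/8

X can drop by at most 1 per step and X_0 = 14 > T = 9, so X_t >= 14 − t >= 5 > 0 for every t <= 9: the floor at 0 (the 'and X > 0' condition) never binds. Hence X_9 = X_0 + Σ_{t<9} Y_t with i.i.d. increments Y_t = y(d_t) ∈ {+1, −1, 0}.
Outcome values over d=0..7: [1, 1, 1, 1, 1, 1, -1, 0]
Σy = 5, Σy² = 7, M = 8
μ = 5/8 = 5/8,  σ² = 7/8 − (5/8)² = 31/64
E[X_9] = 14 + 9·(5/8) = 157/8


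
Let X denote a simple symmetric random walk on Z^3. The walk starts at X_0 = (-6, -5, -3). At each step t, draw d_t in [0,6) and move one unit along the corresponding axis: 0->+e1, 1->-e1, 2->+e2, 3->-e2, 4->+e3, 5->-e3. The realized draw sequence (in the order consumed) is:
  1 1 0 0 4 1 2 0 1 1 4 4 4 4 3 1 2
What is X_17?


t=0: X=(-6, -5, -3), d=1 → -e1, X_1=(-7, -5, -3)
t=1: X=(-7, -5, -3), d=1 → -e1, X_2=(-8, -5, -3)
t=2: X=(-8, -5, -3), d=0 → +e1, X_3=(-7, -5, -3)
t=3: X=(-7, -5, -3), d=0 → +e1, X_4=(-6, -5, -3)
t=4: X=(-6, -5, -3), d=4 → +e3, X_5=(-6, -5, -2)
t=5: X=(-6, -5, -2), d=1 → -e1, X_6=(-7, -5, -2)
t=6: X=(-7, -5, -2), d=2 → +e2, X_7=(-7, -4, -2)
t=7: X=(-7, -4, -2), d=0 → +e1, X_8=(-6, -4, -2)
t=8: X=(-6, -4, -2), d=1 → -e1, X_9=(-7, -4, -2)
t=9: X=(-7, -4, -2), d=1 → -e1, X_10=(-8, -4, -2)
t=10: X=(-8, -4, -2), d=4 → +e3, X_11=(-8, -4, -1)
t=11: X=(-8, -4, -1), d=4 → +e3, X_12=(-8, -4, 0)
t=12: X=(-8, -4, 0), d=4 → +e3, X_13=(-8, -4, 1)
t=13: X=(-8, -4, 1), d=4 → +e3, X_14=(-8, -4, 2)
t=14: X=(-8, -4, 2), d=3 → -e2, X_15=(-8, -5, 2)
t=15: X=(-8, -5, 2), d=1 → -e1, X_16=(-9, -5, 2)
t=16: X=(-9, -5, 2), d=2 → +e2, X_17=(-9, -4, 2)

(-9, -4, 2)


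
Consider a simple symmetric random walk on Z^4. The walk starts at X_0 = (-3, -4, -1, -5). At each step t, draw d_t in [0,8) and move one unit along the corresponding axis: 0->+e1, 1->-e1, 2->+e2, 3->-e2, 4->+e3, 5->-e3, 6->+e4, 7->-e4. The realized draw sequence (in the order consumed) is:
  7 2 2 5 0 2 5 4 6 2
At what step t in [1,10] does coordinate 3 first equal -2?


t=0: X=(-3, -4, -1, -5), d=7 → -e4, X_1=(-3, -4, -1, -6)
t=1: X=(-3, -4, -1, -6), d=2 → +e2, X_2=(-3, -3, -1, -6)
t=2: X=(-3, -3, -1, -6), d=2 → +e2, X_3=(-3, -2, -1, -6)
t=3: X=(-3, -2, -1, -6), d=5 → -e3, X_4=(-3, -2, -2, -6)
t=4: X=(-3, -2, -2, -6), d=0 → +e1, X_5=(-2, -2, -2, -6)
t=5: X=(-2, -2, -2, -6), d=2 → +e2, X_6=(-2, -1, -2, -6)
t=6: X=(-2, -1, -2, -6), d=5 → -e3, X_7=(-2, -1, -3, -6)
t=7: X=(-2, -1, -3, -6), d=4 → +e3, X_8=(-2, -1, -2, -6)
t=8: X=(-2, -1, -2, -6), d=6 → +e4, X_9=(-2, -1, -2, -5)
t=9: X=(-2, -1, -2, -5), d=2 → +e2, X_10=(-2, 0, -2, -5)

4


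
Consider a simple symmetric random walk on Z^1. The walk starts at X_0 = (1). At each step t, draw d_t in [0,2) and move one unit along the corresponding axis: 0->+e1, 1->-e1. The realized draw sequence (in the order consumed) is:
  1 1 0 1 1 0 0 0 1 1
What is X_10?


(-1)

t=0: X=(1), d=1 → -e1, X_1=(0)
t=1: X=(0), d=1 → -e1, X_2=(-1)
t=2: X=(-1), d=0 → +e1, X_3=(0)
t=3: X=(0), d=1 → -e1, X_4=(-1)
t=4: X=(-1), d=1 → -e1, X_5=(-2)
t=5: X=(-2), d=0 → +e1, X_6=(-1)
t=6: X=(-1), d=0 → +e1, X_7=(0)
t=7: X=(0), d=0 → +e1, X_8=(1)
t=8: X=(1), d=1 → -e1, X_9=(0)
t=9: X=(0), d=1 → -e1, X_10=(-1)


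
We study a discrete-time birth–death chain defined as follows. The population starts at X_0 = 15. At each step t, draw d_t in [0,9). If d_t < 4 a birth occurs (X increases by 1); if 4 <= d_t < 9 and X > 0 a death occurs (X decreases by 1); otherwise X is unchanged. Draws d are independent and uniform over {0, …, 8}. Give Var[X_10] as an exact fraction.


X can drop by at most 1 per step and X_0 = 15 > T = 10, so X_t >= 15 − t >= 5 > 0 for every t <= 10: the floor at 0 (the 'and X > 0' condition) never binds. Hence X_10 = X_0 + Σ_{t<10} Y_t with i.i.d. increments Y_t = y(d_t) ∈ {+1, −1, 0}.
Outcome values over d=0..8: [1, 1, 1, 1, -1, -1, -1, -1, -1]
Σy = -1, Σy² = 9, M = 9
μ = -1/9 = -1/9,  σ² = 9/9 − (-1/9)² = 80/81
Independent increments: Var[X_10] = 10·σ² = 10·(80/81) = 800/81

800/81
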